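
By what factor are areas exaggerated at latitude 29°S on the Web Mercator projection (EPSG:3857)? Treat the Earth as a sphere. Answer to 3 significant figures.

1.31

Mercator is conformal, so the point scale is isotropic: h = k = sec φ = 1/cos φ.
Areal scale = k² = sec²φ = 1/cos²(29°) = 1/0.8746² = 1.307.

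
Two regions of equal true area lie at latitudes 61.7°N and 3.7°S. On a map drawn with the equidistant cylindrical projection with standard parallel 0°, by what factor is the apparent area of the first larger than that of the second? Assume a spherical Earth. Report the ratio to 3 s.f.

In the plate carrée (x = Rλ, y = Rφ), meridians are true-scale (h = 1) and parallels are stretched by k = sec φ.
Areal scale at 61.7°: h·k = 1.000 × 2.109 = 2.109.
Areal scale at 3.7°: h·k = 1.000 × 1.002 = 1.002.
Ratio = 2.109/1.002 ≈ 2.10.

2.10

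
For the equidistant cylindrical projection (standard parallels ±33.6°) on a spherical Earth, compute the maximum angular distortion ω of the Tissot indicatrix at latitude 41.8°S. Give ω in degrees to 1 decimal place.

With standard parallel φ₀ = 33.6°, the equirectangular projection gives x = Rλ cos φ₀, y = Rφ, so h = 1 and k = cos 33.6° / cos φ.
At 41.8°: h = 1.000, k = 1.117; principal scales a = 1.117, b = 1.000.
sin(ω/2) = (a − b)/(a + b) = 0.1173/2.117 = 0.05540, so ω = 2 arcsin(0.05540) ≈ 6.4°.

6.4°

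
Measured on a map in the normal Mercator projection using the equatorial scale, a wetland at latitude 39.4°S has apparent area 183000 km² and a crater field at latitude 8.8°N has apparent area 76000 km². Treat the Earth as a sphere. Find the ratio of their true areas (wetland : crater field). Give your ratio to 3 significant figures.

1.47

Mercator's areal exaggeration is sec²φ; hence true area = (apparent area) · cos²φ.
True area of wetland: 183000 × cos²(39.4°) = 183000 × 0.5971 = 109300 km².
True area of crater field: 76000 × cos²(8.8°) = 76000 × 0.9766 = 74220 km².
Ratio = 109300 / 74220 ≈ 1.47.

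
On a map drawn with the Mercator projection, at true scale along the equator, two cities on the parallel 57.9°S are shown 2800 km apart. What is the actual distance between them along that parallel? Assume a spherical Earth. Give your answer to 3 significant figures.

Mercator is conformal, so the point scale is isotropic: h = k = sec φ = 1/cos φ.
Along the parallel at 57.9°, map distances are exaggerated by k = sec 57.9° = 1.882.
True distance = 2800 / 1.882 = 2800 × cos 57.9° ≈ 1490 km.

1490 km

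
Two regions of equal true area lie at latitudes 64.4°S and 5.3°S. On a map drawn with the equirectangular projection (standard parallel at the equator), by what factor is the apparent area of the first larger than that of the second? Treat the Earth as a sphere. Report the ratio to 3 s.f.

In the plate carrée (x = Rλ, y = Rφ), meridians are true-scale (h = 1) and parallels are stretched by k = sec φ.
Areal scale at 64.4°: h·k = 1.000 × 2.314 = 2.314.
Areal scale at 5.3°: h·k = 1.000 × 1.004 = 1.004.
Ratio = 2.314/1.004 ≈ 2.30.

2.30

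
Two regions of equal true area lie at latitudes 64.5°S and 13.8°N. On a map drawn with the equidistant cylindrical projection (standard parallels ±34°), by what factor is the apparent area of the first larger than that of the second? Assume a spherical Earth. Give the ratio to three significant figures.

The equidistant cylindrical projection with φ₀ = 34° has h = 1 (meridians true) and k = cos φ₀ / cos φ along parallels.
Areal scale at 64.5°: h·k = 1.000 × 1.926 = 1.926.
Areal scale at 13.8°: h·k = 1.000 × 0.8537 = 0.8537.
Ratio = 1.926/0.8537 ≈ 2.26.

2.26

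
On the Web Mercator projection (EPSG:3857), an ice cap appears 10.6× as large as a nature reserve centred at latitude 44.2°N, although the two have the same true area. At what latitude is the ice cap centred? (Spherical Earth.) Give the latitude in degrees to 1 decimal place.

Mercator areal scale is sec²φ, so apparent-area ratio = sec²φ₁ / sec²φ₂ = cos²φ₂ / cos²φ₁.
cos²φ₂ / cos²φ₁ = 10.6  ⇒  cos φ₁ = cos 44.2° / √10.6 = 0.7169/3.256 = 0.2202.
φ₁ = arccos(0.2202) ≈ 77.3°.

77.3°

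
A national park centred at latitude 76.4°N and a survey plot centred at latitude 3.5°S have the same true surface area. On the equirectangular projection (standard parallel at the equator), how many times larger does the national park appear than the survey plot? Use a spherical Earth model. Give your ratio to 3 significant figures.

4.24

Plate carrée maps x = Rλ, y = Rφ. The meridian scale is h = 1 and the parallel scale is k = 1/cos φ = sec φ.
Areal scale at 76.4°: h·k = 1.000 × 4.253 = 4.253.
Areal scale at 3.5°: h·k = 1.000 × 1.002 = 1.002.
Ratio = 4.253/1.002 ≈ 4.24.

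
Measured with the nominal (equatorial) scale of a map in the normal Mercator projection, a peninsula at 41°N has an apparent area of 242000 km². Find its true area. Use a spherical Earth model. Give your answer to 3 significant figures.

The Mercator projection is conformal; its linear scale factor is the same in every direction and equals sec φ = 1/cos φ.
Areal scale = k² = sec²φ = 1/cos²(41°) = 1/0.7547² = 1.756.
True area = apparent / (areal scale) = 242000 / 1.756 ≈ 138000 km².

138000 km²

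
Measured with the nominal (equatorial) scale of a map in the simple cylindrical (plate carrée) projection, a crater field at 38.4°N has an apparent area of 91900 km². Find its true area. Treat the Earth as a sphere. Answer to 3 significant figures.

72000 km²

Plate carrée maps x = Rλ, y = Rφ. The meridian scale is h = 1 and the parallel scale is k = 1/cos φ = sec φ.
Areal scale = h·k = 1 × sec φ; at 38.4°, h = 1.000, k = 1.276, so h·k = 1.276.
True area = apparent / (areal scale) = 91900 / 1.276 ≈ 72000 km².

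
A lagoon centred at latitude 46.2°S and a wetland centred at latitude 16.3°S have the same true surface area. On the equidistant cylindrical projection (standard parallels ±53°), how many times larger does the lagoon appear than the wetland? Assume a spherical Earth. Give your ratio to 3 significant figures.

The equidistant cylindrical projection with φ₀ = 53° has h = 1 (meridians true) and k = cos φ₀ / cos φ along parallels.
Areal scale at 46.2°: h·k = 1.000 × 0.8695 = 0.8695.
Areal scale at 16.3°: h·k = 1.000 × 0.6270 = 0.6270.
Ratio = 0.8695/0.6270 ≈ 1.39.

1.39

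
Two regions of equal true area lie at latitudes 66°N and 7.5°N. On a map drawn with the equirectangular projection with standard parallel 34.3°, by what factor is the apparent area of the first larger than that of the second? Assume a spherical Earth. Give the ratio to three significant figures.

2.44

The equidistant cylindrical projection with φ₀ = 34.3° has h = 1 (meridians true) and k = cos φ₀ / cos φ along parallels.
Areal scale at 66°: h·k = 1.000 × 2.031 = 2.031.
Areal scale at 7.5°: h·k = 1.000 × 0.8332 = 0.8332.
Ratio = 2.031/0.8332 ≈ 2.44.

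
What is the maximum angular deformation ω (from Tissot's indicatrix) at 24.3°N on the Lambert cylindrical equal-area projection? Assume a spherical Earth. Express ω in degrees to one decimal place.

The Lambert cylindrical equal-area projection is the cylindrical equal-area projection with its standard parallel at the equator (φ₀ = 0). For cylindrical equal-area with standard parallel φ₀, h = cos φ / cos φ₀ and k = cos φ₀ / cos φ, so h·k = 1.
At 24.3°: h = 0.9114, k = 1.097; principal scales a = 1.097, b = 0.9114.
sin(ω/2) = (a − b)/(a + b) = 0.1858/2.009 = 0.09250, so ω = 2 arcsin(0.09250) ≈ 10.6°.

10.6°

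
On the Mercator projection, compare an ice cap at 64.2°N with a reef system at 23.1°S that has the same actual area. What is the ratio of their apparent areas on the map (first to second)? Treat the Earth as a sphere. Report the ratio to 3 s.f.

4.47

Mercator areal scale is sec²φ.
At 64.2°: sec²(64.2°) = 1/0.4352² = 5.279.
At 23.1°: sec²(23.1°) = 1/0.9198² = 1.182.
Ratio = 5.279/1.182 = cos²(23.1°)/cos²(64.2°) ≈ 4.47.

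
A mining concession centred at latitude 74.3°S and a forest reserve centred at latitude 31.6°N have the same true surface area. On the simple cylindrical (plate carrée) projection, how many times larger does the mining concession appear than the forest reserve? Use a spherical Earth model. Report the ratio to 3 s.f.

Plate carrée maps x = Rλ, y = Rφ. The meridian scale is h = 1 and the parallel scale is k = 1/cos φ = sec φ.
Areal scale at 74.3°: h·k = 1.000 × 3.695 = 3.695.
Areal scale at 31.6°: h·k = 1.000 × 1.174 = 1.174.
Ratio = 3.695/1.174 ≈ 3.15.

3.15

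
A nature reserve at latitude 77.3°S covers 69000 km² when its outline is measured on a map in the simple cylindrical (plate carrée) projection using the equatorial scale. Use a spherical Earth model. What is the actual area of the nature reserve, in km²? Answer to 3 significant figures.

15200 km²

Plate carrée maps x = Rλ, y = Rφ. The meridian scale is h = 1 and the parallel scale is k = 1/cos φ = sec φ.
Areal scale = h·k = 1 × sec φ; at 77.3°, h = 1.000, k = 4.549, so h·k = 4.549.
True area = apparent / (areal scale) = 69000 / 4.549 ≈ 15200 km².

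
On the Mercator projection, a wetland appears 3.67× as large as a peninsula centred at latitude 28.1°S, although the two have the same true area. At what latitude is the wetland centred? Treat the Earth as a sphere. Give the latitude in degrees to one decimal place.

62.6°

For equal true areas on Mercator, apparent areas scale as sec²φ, so the ratio is cos²φ₂ / cos²φ₁.
cos²φ₂ / cos²φ₁ = 3.67  ⇒  cos φ₁ = cos 28.1° / √3.67 = 0.8821/1.916 = 0.4605.
φ₁ = arccos(0.4605) ≈ 62.6°.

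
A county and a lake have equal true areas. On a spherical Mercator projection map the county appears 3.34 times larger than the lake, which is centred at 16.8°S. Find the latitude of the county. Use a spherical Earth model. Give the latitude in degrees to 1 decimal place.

Mercator areal scale is sec²φ, so apparent-area ratio = sec²φ₁ / sec²φ₂ = cos²φ₂ / cos²φ₁.
cos²φ₂ / cos²φ₁ = 3.34  ⇒  cos φ₁ = cos 16.8° / √3.34 = 0.9573/1.828 = 0.5238.
φ₁ = arccos(0.5238) ≈ 58.4°.

58.4°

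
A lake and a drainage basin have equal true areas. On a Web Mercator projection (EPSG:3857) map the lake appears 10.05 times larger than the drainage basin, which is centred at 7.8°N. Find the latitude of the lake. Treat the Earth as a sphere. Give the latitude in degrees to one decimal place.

On Mercator, (apparent₁)/(apparent₂) = sec²φ₁ / sec²φ₂ when true areas are equal.
cos²φ₂ / cos²φ₁ = 10.05  ⇒  cos φ₁ = cos 7.8° / √10.05 = 0.9907/3.170 = 0.3125.
φ₁ = arccos(0.3125) ≈ 71.8°.

71.8°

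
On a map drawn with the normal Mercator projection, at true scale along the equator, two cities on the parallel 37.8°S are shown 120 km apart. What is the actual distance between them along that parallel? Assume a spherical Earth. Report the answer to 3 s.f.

Mercator is conformal, so the point scale is isotropic: h = k = sec φ = 1/cos φ.
Along the parallel at 37.8°, map distances are exaggerated by k = sec 37.8° = 1.266.
True distance = 120 / 1.266 = 120 × cos 37.8° ≈ 94.8 km.

94.8 km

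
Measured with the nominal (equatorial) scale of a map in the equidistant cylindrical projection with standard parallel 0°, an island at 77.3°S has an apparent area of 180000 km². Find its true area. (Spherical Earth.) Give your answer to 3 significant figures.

Plate carrée maps x = Rλ, y = Rφ. The meridian scale is h = 1 and the parallel scale is k = 1/cos φ = sec φ.
Areal scale = h·k = 1 × sec φ; at 77.3°, h = 1.000, k = 4.549, so h·k = 4.549.
True area = apparent / (areal scale) = 180000 / 4.549 ≈ 39600 km².

39600 km²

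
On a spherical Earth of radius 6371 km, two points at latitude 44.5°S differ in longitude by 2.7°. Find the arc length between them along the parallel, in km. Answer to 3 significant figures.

Arc length along a parallel = R cos φ · Δλ (with Δλ in radians).
= 6371 × cos 44.5° × (2.7° × π/180) = 6371 × 0.7133 × 0.04712 ≈ 214 km.

214 km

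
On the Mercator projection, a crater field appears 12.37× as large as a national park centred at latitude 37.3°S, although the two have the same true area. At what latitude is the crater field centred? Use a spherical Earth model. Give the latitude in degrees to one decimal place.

76.9°

On Mercator, (apparent₁)/(apparent₂) = sec²φ₁ / sec²φ₂ when true areas are equal.
cos²φ₂ / cos²φ₁ = 12.37  ⇒  cos φ₁ = cos 37.3° / √12.37 = 0.7955/3.517 = 0.2262.
φ₁ = arccos(0.2262) ≈ 76.9°.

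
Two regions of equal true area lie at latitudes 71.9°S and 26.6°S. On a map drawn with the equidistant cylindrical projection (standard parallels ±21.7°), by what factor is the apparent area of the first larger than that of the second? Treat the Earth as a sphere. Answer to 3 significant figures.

2.88

The equidistant cylindrical projection with φ₀ = 21.7° has h = 1 (meridians true) and k = cos φ₀ / cos φ along parallels.
Areal scale at 71.9°: h·k = 1.000 × 2.991 = 2.991.
Areal scale at 26.6°: h·k = 1.000 × 1.039 = 1.039.
Ratio = 2.991/1.039 ≈ 2.88.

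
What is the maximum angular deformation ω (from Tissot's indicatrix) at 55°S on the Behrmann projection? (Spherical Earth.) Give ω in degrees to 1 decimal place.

The Behrmann projection is cylindrical equal-area with φ₀ = 30°. Cylindrical equal-area (φ₀ = 30°): h = cos φ / cos 30° along meridians, k = cos 30° / cos φ along parallels; h·k = 1.
At 55°: h = 0.6623, k = 1.510; principal scales a = 1.510, b = 0.6623.
sin(ω/2) = (a − b)/(a + b) = 0.8476/2.172 = 0.3902, so ω = 2 arcsin(0.3902) ≈ 45.9°.

45.9°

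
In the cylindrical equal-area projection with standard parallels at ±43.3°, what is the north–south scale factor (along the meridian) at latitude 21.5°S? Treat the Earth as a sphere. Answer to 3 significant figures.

A cylindrical equal-area projection with standard parallel φ₀ has meridian scale h = cos φ / cos φ₀ and parallel scale k = cos φ₀ / cos φ (so areas are preserved, h·k = 1).
h = cos 21.5° / cos 43.3° = 0.9304/0.7278 = 1.278.

1.28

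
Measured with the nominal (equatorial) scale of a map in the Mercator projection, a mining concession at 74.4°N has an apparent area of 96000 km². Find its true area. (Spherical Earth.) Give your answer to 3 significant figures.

6940 km²

Mercator is conformal, so the point scale is isotropic: h = k = sec φ = 1/cos φ.
Areal scale = k² = sec²φ = 1/cos²(74.4°) = 1/0.2689² = 13.83.
True area = apparent / (areal scale) = 96000 / 13.83 ≈ 6940 km².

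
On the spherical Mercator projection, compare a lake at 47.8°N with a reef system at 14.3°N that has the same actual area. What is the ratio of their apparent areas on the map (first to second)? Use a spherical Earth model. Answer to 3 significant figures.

2.08

On Mercator, area is exaggerated by sec²φ = 1/cos²φ.
At 47.8°: sec²(47.8°) = 1/0.6717² = 2.216.
At 14.3°: sec²(14.3°) = 1/0.9690² = 1.065.
Ratio = 2.216/1.065 = cos²(14.3°)/cos²(47.8°) ≈ 2.08.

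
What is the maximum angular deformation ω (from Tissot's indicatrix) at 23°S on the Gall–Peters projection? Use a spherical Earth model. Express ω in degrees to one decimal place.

Gall–Peters is a cylindrical equal-area projection with standard parallels at ±45°. For cylindrical equal-area with standard parallel φ₀, h = cos φ / cos φ₀ and k = cos φ₀ / cos φ, so h·k = 1.
At 23°: h = 1.302, k = 0.7682; principal scales a = 1.302, b = 0.7682.
sin(ω/2) = (a − b)/(a + b) = 0.5336/2.070 = 0.2578, so ω = 2 arcsin(0.2578) ≈ 29.9°.

29.9°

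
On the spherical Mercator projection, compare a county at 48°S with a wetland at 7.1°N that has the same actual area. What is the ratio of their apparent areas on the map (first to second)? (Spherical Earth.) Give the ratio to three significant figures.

On Mercator, area is exaggerated by sec²φ = 1/cos²φ.
At 48°: sec²(48°) = 1/0.6691² = 2.233.
At 7.1°: sec²(7.1°) = 1/0.9923² = 1.016.
Ratio = 2.233/1.016 = cos²(7.1°)/cos²(48°) ≈ 2.20.

2.20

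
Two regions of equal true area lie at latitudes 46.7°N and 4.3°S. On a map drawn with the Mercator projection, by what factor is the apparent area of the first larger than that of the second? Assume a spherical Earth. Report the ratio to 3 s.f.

2.11

Mercator is conformal with k = sec φ, so areal scale = k² = sec²φ.
At 46.7°: sec²(46.7°) = 1/0.6858² = 2.126.
At 4.3°: sec²(4.3°) = 1/0.9972² = 1.006.
Ratio = 2.126/1.006 = cos²(4.3°)/cos²(46.7°) ≈ 2.11.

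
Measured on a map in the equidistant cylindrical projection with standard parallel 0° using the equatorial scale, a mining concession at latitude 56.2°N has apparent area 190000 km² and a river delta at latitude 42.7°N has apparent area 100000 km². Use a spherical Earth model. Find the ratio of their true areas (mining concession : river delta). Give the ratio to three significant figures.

1.44

On the plate carrée, areal scale = h·k = 1 × sec φ, so true area = apparent × cos φ.
True area of mining concession: 190000 × cos(56.2°) = 190000 × 0.5563 = 105700 km².
True area of river delta: 100000 × cos(42.7°) = 100000 × 0.7349 = 73490 km².
Ratio = 105700 / 73490 ≈ 1.44.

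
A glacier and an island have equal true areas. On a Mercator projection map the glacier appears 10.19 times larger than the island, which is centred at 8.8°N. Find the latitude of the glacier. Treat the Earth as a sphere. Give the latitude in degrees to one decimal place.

Mercator areal scale is sec²φ, so apparent-area ratio = sec²φ₁ / sec²φ₂ = cos²φ₂ / cos²φ₁.
cos²φ₂ / cos²φ₁ = 10.19  ⇒  cos φ₁ = cos 8.8° / √10.19 = 0.9882/3.192 = 0.3096.
φ₁ = arccos(0.3096) ≈ 72.0°.

72.0°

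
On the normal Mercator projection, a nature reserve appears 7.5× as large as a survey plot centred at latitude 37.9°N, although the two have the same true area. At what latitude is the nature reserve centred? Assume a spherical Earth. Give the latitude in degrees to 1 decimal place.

For equal true areas on Mercator, apparent areas scale as sec²φ, so the ratio is cos²φ₂ / cos²φ₁.
cos²φ₂ / cos²φ₁ = 7.5  ⇒  cos φ₁ = cos 37.9° / √7.5 = 0.7891/2.739 = 0.2881.
φ₁ = arccos(0.2881) ≈ 73.3°.

73.3°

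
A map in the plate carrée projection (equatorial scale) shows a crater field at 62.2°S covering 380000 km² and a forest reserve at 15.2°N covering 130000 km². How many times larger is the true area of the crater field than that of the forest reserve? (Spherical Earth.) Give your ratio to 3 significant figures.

1.41

On the plate carrée, areal scale = h·k = 1 × sec φ, so true area = apparent × cos φ.
True area of crater field: 380000 × cos(62.2°) = 380000 × 0.4664 = 177200 km².
True area of forest reserve: 130000 × cos(15.2°) = 130000 × 0.9650 = 125500 km².
Ratio = 177200 / 125500 ≈ 1.41.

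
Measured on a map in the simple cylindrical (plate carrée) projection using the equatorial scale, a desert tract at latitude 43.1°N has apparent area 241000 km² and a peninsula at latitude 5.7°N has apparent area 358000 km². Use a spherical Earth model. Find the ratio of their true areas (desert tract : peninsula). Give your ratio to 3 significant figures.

0.494

On the plate carrée, areal scale = h·k = 1 × sec φ, so true area = apparent × cos φ.
True area of desert tract: 241000 × cos(43.1°) = 241000 × 0.7302 = 176000 km².
True area of peninsula: 358000 × cos(5.7°) = 358000 × 0.9951 = 356200 km².
Ratio = 176000 / 356200 ≈ 0.494.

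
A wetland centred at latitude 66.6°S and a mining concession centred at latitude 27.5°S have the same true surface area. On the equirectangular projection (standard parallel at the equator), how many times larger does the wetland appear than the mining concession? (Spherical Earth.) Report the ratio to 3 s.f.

In the plate carrée (x = Rλ, y = Rφ), meridians are true-scale (h = 1) and parallels are stretched by k = sec φ.
Areal scale at 66.6°: h·k = 1.000 × 2.518 = 2.518.
Areal scale at 27.5°: h·k = 1.000 × 1.127 = 1.127.
Ratio = 2.518/1.127 ≈ 2.23.

2.23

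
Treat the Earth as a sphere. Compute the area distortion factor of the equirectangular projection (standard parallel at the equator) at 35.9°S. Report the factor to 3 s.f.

1.23

In the plate carrée (x = Rλ, y = Rφ), meridians are true-scale (h = 1) and parallels are stretched by k = sec φ.
Areal scale = h·k = 1 × sec φ; at 35.9°, h = 1.000, k = 1.235, so h·k = 1.235.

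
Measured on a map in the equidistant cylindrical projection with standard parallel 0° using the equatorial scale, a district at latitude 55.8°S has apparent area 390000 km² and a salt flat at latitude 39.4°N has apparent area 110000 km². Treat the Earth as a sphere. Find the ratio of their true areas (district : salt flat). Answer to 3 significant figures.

Plate carrée has h = 1 and k = sec φ, giving areal scale sec φ; true area = (apparent area) · cos φ.
True area of district: 390000 × cos(55.8°) = 390000 × 0.5621 = 219200 km².
True area of salt flat: 110000 × cos(39.4°) = 110000 × 0.7727 = 85000 km².
Ratio = 219200 / 85000 ≈ 2.58.

2.58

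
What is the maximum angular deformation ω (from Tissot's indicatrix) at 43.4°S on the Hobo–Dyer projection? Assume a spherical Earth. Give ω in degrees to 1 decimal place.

10.1°

Hobo–Dyer is a cylindrical equal-area projection with standard parallels at ±37.5°. A cylindrical equal-area projection with standard parallel φ₀ has meridian scale h = cos φ / cos φ₀ and parallel scale k = cos φ₀ / cos φ (so areas are preserved, h·k = 1).
At 43.4°: h = 0.9158, k = 1.092; principal scales a = 1.092, b = 0.9158.
sin(ω/2) = (a − b)/(a + b) = 0.1761/2.008 = 0.08770, so ω = 2 arcsin(0.08770) ≈ 10.1°.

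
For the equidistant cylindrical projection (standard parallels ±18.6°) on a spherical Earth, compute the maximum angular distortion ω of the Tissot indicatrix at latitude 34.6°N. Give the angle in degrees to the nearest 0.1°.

8.1°

With standard parallel φ₀ = 18.6°, the equirectangular projection gives x = Rλ cos φ₀, y = Rφ, so h = 1 and k = cos 18.6° / cos φ.
At 34.6°: h = 1.000, k = 1.151; principal scales a = 1.151, b = 1.000.
sin(ω/2) = (a − b)/(a + b) = 0.1514/2.151 = 0.07038, so ω = 2 arcsin(0.07038) ≈ 8.1°.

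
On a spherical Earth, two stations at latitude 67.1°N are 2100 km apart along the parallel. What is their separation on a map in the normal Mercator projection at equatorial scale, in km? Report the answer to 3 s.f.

5400 km

Mercator is conformal, so the point scale is isotropic: h = k = sec φ = 1/cos φ.
Along the parallel, k = sec 67.1° = 1/0.3891 = 2.570.
Map distance = 2100 × 2.570 ≈ 5400 km.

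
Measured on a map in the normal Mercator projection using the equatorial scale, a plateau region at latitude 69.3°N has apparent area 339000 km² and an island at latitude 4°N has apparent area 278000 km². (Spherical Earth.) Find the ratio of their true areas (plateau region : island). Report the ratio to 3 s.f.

On Mercator the areal scale is sec²φ, so true area = apparent × cos²φ.
True area of plateau region: 339000 × cos²(69.3°) = 339000 × 0.1249 = 42360 km².
True area of island: 278000 × cos²(4°) = 278000 × 0.9951 = 276600 km².
Ratio = 42360 / 276600 ≈ 0.153.

0.153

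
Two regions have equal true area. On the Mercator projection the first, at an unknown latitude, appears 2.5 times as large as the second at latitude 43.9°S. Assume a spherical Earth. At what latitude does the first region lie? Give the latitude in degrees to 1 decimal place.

On Mercator, (apparent₁)/(apparent₂) = sec²φ₁ / sec²φ₂ when true areas are equal.
cos²φ₂ / cos²φ₁ = 2.5  ⇒  cos φ₁ = cos 43.9° / √2.5 = 0.7206/1.581 = 0.4557.
φ₁ = arccos(0.4557) ≈ 62.9°.

62.9°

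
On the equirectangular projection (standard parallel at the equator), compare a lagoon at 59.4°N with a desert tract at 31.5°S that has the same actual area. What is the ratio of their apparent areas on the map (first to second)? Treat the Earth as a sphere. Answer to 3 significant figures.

1.67

For the equirectangular projection with φ₀ = 0 (plate carrée), h = 1 along meridians and k = sec φ along parallels.
Areal scale at 59.4°: h·k = 1.000 × 1.964 = 1.964.
Areal scale at 31.5°: h·k = 1.000 × 1.173 = 1.173.
Ratio = 1.964/1.173 ≈ 1.67.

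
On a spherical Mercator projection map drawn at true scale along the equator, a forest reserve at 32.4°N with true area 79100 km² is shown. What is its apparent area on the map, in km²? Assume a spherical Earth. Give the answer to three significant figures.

111000 km²

Mercator is conformal, so the point scale is isotropic: h = k = sec φ = 1/cos φ.
Areal scale = k² = sec²φ = 1/cos²(32.4°) = 1/0.8443² = 1.403.
Apparent area = 79100 × 1.403 ≈ 111000 km².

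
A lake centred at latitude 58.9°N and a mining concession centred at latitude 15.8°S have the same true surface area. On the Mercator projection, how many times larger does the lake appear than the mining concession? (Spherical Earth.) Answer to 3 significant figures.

On Mercator, area is exaggerated by sec²φ = 1/cos²φ.
At 58.9°: sec²(58.9°) = 1/0.5165² = 3.748.
At 15.8°: sec²(15.8°) = 1/0.9622² = 1.080.
Ratio = 3.748/1.080 = cos²(15.8°)/cos²(58.9°) ≈ 3.47.

3.47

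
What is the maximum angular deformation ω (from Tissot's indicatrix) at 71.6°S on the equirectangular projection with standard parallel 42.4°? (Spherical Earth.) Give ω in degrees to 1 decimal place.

In the equirectangular projection with standard parallel φ₀ = 42.4° (x = Rλ cos φ₀, y = Rφ), meridians are true-scale (h = 1) and the parallel scale is k = cos φ₀ / cos φ.
At 71.6°: h = 1.000, k = 2.339; principal scales a = 2.339, b = 1.000.
sin(ω/2) = (a − b)/(a + b) = 1.339/3.339 = 0.4011, so ω = 2 arcsin(0.4011) ≈ 47.3°.

47.3°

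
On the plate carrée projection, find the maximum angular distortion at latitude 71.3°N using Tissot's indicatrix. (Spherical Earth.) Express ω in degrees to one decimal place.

In the plate carrée (x = Rλ, y = Rφ), meridians are true-scale (h = 1) and parallels are stretched by k = sec φ.
At 71.3°: h = 1.000, k = 3.119; principal scales a = 3.119, b = 1.000.
sin(ω/2) = (a − b)/(a + b) = 2.119/4.119 = 0.5144, so ω = 2 arcsin(0.5144) ≈ 61.9°.

61.9°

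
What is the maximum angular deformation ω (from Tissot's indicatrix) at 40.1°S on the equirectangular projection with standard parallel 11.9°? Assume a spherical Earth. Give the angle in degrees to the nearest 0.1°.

In the equirectangular projection with standard parallel φ₀ = 11.9° (x = Rλ cos φ₀, y = Rφ), meridians are true-scale (h = 1) and the parallel scale is k = cos φ₀ / cos φ.
At 40.1°: h = 1.000, k = 1.279; principal scales a = 1.279, b = 1.000.
sin(ω/2) = (a − b)/(a + b) = 0.2792/2.279 = 0.1225, so ω = 2 arcsin(0.1225) ≈ 14.1°.

14.1°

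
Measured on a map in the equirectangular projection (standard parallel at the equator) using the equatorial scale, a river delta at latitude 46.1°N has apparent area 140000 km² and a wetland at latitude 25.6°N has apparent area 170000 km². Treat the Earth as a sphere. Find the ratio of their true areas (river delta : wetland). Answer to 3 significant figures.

0.633

On the plate carrée, areal scale = h·k = 1 × sec φ, so true area = apparent × cos φ.
True area of river delta: 140000 × cos(46.1°) = 140000 × 0.6934 = 97080 km².
True area of wetland: 170000 × cos(25.6°) = 170000 × 0.9018 = 153300 km².
Ratio = 97080 / 153300 ≈ 0.633.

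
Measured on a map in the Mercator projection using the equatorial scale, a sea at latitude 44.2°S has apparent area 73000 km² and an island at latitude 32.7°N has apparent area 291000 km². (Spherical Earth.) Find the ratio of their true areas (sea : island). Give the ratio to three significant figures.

Mercator's areal exaggeration is sec²φ; hence true area = (apparent area) · cos²φ.
True area of sea: 73000 × cos²(44.2°) = 73000 × 0.5140 = 37520 km².
True area of island: 291000 × cos²(32.7°) = 291000 × 0.7081 = 206100 km².
Ratio = 37520 / 206100 ≈ 0.182.

0.182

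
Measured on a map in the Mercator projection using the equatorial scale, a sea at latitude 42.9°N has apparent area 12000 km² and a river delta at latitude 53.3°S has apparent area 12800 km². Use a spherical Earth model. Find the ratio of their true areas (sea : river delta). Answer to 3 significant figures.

Since Mercator area scale is 1/cos²φ, the true area equals the apparent area multiplied by cos²φ.
True area of sea: 12000 × cos²(42.9°) = 12000 × 0.5366 = 6439 km².
True area of river delta: 12800 × cos²(53.3°) = 12800 × 0.3572 = 4572 km².
Ratio = 6439 / 4572 ≈ 1.41.

1.41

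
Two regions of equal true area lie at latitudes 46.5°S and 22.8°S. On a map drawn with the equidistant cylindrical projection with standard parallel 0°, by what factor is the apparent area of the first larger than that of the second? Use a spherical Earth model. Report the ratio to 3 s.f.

1.34

For the equirectangular projection with φ₀ = 0 (plate carrée), h = 1 along meridians and k = sec φ along parallels.
Areal scale at 46.5°: h·k = 1.000 × 1.453 = 1.453.
Areal scale at 22.8°: h·k = 1.000 × 1.085 = 1.085.
Ratio = 1.453/1.085 ≈ 1.34.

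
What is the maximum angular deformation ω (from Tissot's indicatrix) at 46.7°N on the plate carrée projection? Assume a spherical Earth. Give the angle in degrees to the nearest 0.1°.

In the plate carrée (x = Rλ, y = Rφ), meridians are true-scale (h = 1) and parallels are stretched by k = sec φ.
At 46.7°: h = 1.000, k = 1.458; principal scales a = 1.458, b = 1.000.
sin(ω/2) = (a − b)/(a + b) = 0.4581/2.458 = 0.1864, so ω = 2 arcsin(0.1864) ≈ 21.5°.

21.5°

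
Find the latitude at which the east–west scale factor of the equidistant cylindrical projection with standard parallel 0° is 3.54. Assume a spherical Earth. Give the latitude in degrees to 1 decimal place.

73.6°

Plate carrée: h = 1, k = sec φ along parallels.
sec φ = 3.54  ⇒  cos φ = 0.2825  ⇒  φ ≈ 73.6°.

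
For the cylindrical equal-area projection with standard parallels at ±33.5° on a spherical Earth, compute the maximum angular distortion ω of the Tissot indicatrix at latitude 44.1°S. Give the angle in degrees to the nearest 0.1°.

For cylindrical equal-area with standard parallel φ₀, h = cos φ / cos φ₀ and k = cos φ₀ / cos φ, so h·k = 1.
At 44.1°: h = 0.8612, k = 1.161; principal scales a = 1.161, b = 0.8612.
sin(ω/2) = (a − b)/(a + b) = 0.3000/2.022 = 0.1483, so ω = 2 arcsin(0.1483) ≈ 17.1°.

17.1°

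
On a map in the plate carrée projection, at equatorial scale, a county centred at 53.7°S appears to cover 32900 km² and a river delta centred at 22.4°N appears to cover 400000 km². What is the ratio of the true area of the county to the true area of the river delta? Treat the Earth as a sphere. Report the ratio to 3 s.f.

On the plate carrée, areal scale = h·k = 1 × sec φ, so true area = apparent × cos φ.
True area of county: 32900 × cos(53.7°) = 32900 × 0.5920 = 19480 km².
True area of river delta: 400000 × cos(22.4°) = 400000 × 0.9245 = 369800 km².
Ratio = 19480 / 369800 ≈ 0.0527.

0.0527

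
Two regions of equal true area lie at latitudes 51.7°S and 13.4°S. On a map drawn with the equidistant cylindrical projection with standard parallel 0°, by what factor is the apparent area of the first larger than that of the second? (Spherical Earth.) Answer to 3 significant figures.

In the plate carrée (x = Rλ, y = Rφ), meridians are true-scale (h = 1) and parallels are stretched by k = sec φ.
Areal scale at 51.7°: h·k = 1.000 × 1.613 = 1.613.
Areal scale at 13.4°: h·k = 1.000 × 1.028 = 1.028.
Ratio = 1.613/1.028 ≈ 1.57.

1.57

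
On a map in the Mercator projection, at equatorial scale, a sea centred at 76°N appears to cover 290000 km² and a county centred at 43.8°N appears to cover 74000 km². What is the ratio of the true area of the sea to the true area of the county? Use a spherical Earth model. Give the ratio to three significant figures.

0.440

On Mercator the areal scale is sec²φ, so true area = apparent × cos²φ.
True area of sea: 290000 × cos²(76°) = 290000 × 0.05853 = 16970 km².
True area of county: 74000 × cos²(43.8°) = 74000 × 0.5209 = 38550 km².
Ratio = 16970 / 38550 ≈ 0.440.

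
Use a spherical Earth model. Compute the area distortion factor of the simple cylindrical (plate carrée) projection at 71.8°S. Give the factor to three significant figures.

3.20

For the equirectangular projection with φ₀ = 0 (plate carrée), h = 1 along meridians and k = sec φ along parallels.
Areal scale = h·k = 1 × sec φ; at 71.8°, h = 1.000, k = 3.202, so h·k = 3.202.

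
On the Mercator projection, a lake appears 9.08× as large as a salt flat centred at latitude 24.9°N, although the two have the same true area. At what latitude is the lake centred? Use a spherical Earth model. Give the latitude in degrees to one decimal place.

For equal true areas on Mercator, apparent areas scale as sec²φ, so the ratio is cos²φ₂ / cos²φ₁.
cos²φ₂ / cos²φ₁ = 9.08  ⇒  cos φ₁ = cos 24.9° / √9.08 = 0.9070/3.013 = 0.3010.
φ₁ = arccos(0.3010) ≈ 72.5°.

72.5°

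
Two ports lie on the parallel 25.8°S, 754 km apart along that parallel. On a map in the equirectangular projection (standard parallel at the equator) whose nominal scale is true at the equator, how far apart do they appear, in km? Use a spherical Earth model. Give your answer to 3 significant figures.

837 km

In the plate carrée (x = Rλ, y = Rφ), meridians are true-scale (h = 1) and parallels are stretched by k = sec φ.
Along the parallel, k = sec 25.8° = 1/0.9003 = 1.111.
Map distance = 754 × 1.111 ≈ 837 km.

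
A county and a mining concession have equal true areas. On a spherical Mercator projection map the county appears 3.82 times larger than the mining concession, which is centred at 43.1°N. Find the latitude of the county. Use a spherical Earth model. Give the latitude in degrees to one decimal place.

On Mercator, (apparent₁)/(apparent₂) = sec²φ₁ / sec²φ₂ when true areas are equal.
cos²φ₂ / cos²φ₁ = 3.82  ⇒  cos φ₁ = cos 43.1° / √3.82 = 0.7302/1.954 = 0.3736.
φ₁ = arccos(0.3736) ≈ 68.1°.

68.1°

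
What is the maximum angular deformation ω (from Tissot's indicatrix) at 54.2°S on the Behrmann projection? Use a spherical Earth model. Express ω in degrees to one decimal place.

43.9°

Behrmann is a cylindrical equal-area projection with standard parallels at ±30°. Cylindrical equal-area (φ₀ = 30°): h = cos φ / cos 30° along meridians, k = cos 30° / cos φ along parallels; h·k = 1.
At 54.2°: h = 0.6755, k = 1.480; principal scales a = 1.480, b = 0.6755.
sin(ω/2) = (a − b)/(a + b) = 0.8050/2.156 = 0.3734, so ω = 2 arcsin(0.3734) ≈ 43.9°.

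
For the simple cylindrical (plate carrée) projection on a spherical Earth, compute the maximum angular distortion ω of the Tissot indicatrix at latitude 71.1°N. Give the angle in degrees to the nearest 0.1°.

In the plate carrée (x = Rλ, y = Rφ), meridians are true-scale (h = 1) and parallels are stretched by k = sec φ.
At 71.1°: h = 1.000, k = 3.087; principal scales a = 3.087, b = 1.000.
sin(ω/2) = (a − b)/(a + b) = 2.087/4.087 = 0.5107, so ω = 2 arcsin(0.5107) ≈ 61.4°.

61.4°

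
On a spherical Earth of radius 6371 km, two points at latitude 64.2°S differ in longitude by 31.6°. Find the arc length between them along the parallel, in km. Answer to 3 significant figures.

1530 km

Arc length along a parallel = R cos φ · Δλ (with Δλ in radians).
= 6371 × cos 64.2° × (31.6° × π/180) = 6371 × 0.4352 × 0.5515 ≈ 1530 km.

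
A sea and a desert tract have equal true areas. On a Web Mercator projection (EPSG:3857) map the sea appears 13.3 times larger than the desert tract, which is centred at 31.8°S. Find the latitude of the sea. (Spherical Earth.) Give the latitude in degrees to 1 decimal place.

Mercator areal scale is sec²φ, so apparent-area ratio = sec²φ₁ / sec²φ₂ = cos²φ₂ / cos²φ₁.
cos²φ₂ / cos²φ₁ = 13.3  ⇒  cos φ₁ = cos 31.8° / √13.3 = 0.8499/3.647 = 0.2330.
φ₁ = arccos(0.2330) ≈ 76.5°.

76.5°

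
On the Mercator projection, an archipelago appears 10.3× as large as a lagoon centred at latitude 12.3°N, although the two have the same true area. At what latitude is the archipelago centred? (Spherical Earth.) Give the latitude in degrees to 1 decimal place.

On Mercator, (apparent₁)/(apparent₂) = sec²φ₁ / sec²φ₂ when true areas are equal.
cos²φ₂ / cos²φ₁ = 10.3  ⇒  cos φ₁ = cos 12.3° / √10.3 = 0.9770/3.209 = 0.3044.
φ₁ = arccos(0.3044) ≈ 72.3°.

72.3°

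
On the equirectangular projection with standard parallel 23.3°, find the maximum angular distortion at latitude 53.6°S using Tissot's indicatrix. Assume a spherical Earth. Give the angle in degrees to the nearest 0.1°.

24.8°

In the equirectangular projection with standard parallel φ₀ = 23.3° (x = Rλ cos φ₀, y = Rφ), meridians are true-scale (h = 1) and the parallel scale is k = cos φ₀ / cos φ.
At 53.6°: h = 1.000, k = 1.548; principal scales a = 1.548, b = 1.000.
sin(ω/2) = (a − b)/(a + b) = 0.5477/2.548 = 0.2150, so ω = 2 arcsin(0.2150) ≈ 24.8°.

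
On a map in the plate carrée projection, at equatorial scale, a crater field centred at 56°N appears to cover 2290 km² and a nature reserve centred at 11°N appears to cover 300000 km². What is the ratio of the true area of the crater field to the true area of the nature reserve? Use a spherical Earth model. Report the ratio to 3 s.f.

0.00435

Plate carrée has h = 1 and k = sec φ, giving areal scale sec φ; true area = (apparent area) · cos φ.
True area of crater field: 2290 × cos(56°) = 2290 × 0.5592 = 1281 km².
True area of nature reserve: 300000 × cos(11°) = 300000 × 0.9816 = 294500 km².
Ratio = 1281 / 294500 ≈ 0.00435.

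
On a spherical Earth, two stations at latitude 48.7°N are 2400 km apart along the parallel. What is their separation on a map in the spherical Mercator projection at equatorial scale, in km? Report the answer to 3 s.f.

3640 km

The Mercator projection is conformal; its linear scale factor is the same in every direction and equals sec φ = 1/cos φ.
Along the parallel, k = sec 48.7° = 1/0.6600 = 1.515.
Map distance = 2400 × 1.515 ≈ 3640 km.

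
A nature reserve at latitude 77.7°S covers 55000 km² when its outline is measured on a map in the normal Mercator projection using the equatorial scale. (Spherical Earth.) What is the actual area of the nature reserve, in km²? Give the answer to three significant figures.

Mercator is conformal, so the point scale is isotropic: h = k = sec φ = 1/cos φ.
Areal scale = k² = sec²φ = 1/cos²(77.7°) = 1/0.2130² = 22.04.
True area = apparent / (areal scale) = 55000 / 22.04 ≈ 2500 km².

2500 km²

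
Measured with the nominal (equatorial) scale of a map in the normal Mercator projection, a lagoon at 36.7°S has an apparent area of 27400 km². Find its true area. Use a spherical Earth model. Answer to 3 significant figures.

For Mercator, h = k = sec φ (a conformal cylindrical projection has a single point scale, 1/cos φ).
Areal scale = k² = sec²φ = 1/cos²(36.7°) = 1/0.8018² = 1.556.
True area = apparent / (areal scale) = 27400 / 1.556 ≈ 17600 km².

17600 km²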